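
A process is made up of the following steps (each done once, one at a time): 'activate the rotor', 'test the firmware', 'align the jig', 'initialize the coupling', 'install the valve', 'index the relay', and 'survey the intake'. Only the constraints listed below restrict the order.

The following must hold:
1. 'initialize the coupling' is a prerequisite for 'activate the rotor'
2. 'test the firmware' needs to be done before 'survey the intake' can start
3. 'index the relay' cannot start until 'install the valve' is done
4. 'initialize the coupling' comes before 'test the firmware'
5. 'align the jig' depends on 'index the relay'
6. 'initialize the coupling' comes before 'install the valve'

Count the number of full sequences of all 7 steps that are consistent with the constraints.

'initialize the coupling' is the only step with nothing required before it, so every ordering starts there.
Enumerating by repeatedly choosing an available step (one whose prerequisites are all placed) gives 60 distinct complete orderings.

60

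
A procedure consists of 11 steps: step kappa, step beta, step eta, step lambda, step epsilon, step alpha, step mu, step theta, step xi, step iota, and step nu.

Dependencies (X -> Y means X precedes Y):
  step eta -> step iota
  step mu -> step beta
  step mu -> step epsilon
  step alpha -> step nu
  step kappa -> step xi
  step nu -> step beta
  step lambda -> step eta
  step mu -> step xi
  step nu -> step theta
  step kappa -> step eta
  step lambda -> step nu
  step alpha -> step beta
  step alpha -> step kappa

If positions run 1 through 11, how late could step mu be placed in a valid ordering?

Following every chain forward from step mu, the steps that must come later are step beta, step epsilon, step xi — 3 of them.
So at least 3 steps follow step mu, putting step mu no later than position 8. That position is achievable by scheduling everything else first.

8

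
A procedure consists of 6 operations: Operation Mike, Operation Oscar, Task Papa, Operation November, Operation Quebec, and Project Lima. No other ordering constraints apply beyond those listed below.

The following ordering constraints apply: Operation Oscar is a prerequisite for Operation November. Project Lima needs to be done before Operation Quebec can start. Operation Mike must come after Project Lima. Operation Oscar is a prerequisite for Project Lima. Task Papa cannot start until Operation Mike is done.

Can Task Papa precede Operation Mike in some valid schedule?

There is a dependency chain Operation Mike → Task Papa, so Task Papa always comes after Operation Mike.
So no valid ordering can have Task Papa before Operation Mike.

No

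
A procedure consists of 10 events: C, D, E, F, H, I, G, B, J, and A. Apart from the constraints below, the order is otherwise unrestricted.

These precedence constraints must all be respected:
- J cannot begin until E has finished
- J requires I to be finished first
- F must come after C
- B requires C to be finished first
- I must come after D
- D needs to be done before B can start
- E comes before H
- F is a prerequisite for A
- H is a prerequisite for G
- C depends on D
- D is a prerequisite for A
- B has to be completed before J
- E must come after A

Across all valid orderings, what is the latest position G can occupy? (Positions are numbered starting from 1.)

10

No constraint forces any event after G, so it can be placed last, in position 10.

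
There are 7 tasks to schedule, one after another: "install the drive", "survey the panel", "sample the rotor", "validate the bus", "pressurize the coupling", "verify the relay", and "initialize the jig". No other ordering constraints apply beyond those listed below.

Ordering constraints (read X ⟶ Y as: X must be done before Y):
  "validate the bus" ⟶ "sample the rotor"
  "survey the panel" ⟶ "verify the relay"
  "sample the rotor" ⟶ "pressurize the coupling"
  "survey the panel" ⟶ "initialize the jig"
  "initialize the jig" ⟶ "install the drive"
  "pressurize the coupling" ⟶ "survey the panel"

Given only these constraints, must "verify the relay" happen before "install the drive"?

No

Nothing in the constraints links "verify the relay" and "install the drive"; they are unordered relative to each other.
There exist valid orderings with "install the drive" before "verify the relay", so "verify the relay" is not required to come first.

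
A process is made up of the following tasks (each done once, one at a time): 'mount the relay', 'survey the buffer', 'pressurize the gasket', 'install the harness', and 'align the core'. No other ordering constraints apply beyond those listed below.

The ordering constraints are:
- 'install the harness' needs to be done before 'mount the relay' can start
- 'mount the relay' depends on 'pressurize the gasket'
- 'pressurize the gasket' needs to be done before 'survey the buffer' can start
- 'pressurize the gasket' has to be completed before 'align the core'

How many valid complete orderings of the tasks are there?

18

2 tasks have no prerequisites ('pressurize the gasket', 'install the harness'), so any of them could come first.
Enumerating by repeatedly choosing an available task (one whose prerequisites are all placed) gives 18 distinct complete orderings.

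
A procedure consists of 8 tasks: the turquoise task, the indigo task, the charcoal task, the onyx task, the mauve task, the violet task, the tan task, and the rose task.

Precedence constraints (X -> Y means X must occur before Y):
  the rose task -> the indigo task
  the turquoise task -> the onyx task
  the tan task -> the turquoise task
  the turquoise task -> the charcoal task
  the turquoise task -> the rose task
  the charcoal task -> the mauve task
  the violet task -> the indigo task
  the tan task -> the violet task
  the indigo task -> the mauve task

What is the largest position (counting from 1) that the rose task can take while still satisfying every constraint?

Every task that must follow the rose task has to come after it. Tracing all chains starting from the rose task, those tasks are: the indigo task, the mauve task — 2 in total.
With 2 mandatory successors out of 8 tasks total, the latest slot for the rose task is 8−2 = 6, and it's reachable by doing all non-successors before the rose task.

6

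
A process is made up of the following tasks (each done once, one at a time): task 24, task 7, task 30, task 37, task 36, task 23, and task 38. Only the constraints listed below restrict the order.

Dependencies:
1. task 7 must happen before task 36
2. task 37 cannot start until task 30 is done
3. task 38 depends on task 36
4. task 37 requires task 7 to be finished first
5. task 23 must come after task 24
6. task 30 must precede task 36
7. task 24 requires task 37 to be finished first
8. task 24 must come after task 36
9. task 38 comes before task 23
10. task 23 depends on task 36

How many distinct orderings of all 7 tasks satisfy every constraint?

2 tasks have no prerequisites (task 7, task 30), so any of them could come first.
Systematically extending each partial ordering one task at a time and counting, there are 10 complete orderings.

10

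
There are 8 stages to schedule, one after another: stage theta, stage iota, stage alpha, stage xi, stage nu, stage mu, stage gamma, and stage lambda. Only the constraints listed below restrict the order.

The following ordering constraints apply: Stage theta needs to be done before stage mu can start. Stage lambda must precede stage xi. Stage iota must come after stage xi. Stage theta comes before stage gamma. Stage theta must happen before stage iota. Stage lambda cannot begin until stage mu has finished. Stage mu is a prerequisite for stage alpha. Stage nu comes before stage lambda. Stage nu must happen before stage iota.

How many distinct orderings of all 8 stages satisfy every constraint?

2 stages have no prerequisites (stage theta, stage nu), so any of them could come first.
Enumerating by repeatedly choosing an available stage (one whose prerequisites are all placed) gives 87 distinct complete orderings.

87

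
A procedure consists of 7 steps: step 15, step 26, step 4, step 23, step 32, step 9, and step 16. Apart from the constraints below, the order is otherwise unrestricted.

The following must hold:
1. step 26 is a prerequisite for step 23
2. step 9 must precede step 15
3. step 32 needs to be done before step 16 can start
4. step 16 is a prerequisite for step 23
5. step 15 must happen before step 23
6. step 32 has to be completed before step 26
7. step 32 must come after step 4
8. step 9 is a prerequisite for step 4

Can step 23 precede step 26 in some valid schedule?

Following step 26 → step 23, step 26 must precede step 23 in every valid ordering.
So no valid ordering can have step 23 before step 26.

No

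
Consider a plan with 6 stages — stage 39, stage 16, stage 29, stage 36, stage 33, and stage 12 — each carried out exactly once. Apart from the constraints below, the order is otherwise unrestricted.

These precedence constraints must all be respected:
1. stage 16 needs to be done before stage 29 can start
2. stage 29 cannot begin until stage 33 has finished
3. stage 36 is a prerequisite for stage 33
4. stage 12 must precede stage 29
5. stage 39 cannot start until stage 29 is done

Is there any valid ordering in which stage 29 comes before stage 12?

No

Following stage 12 → stage 29, stage 12 must precede stage 29 in every valid ordering.
So no valid ordering can have stage 29 before stage 12.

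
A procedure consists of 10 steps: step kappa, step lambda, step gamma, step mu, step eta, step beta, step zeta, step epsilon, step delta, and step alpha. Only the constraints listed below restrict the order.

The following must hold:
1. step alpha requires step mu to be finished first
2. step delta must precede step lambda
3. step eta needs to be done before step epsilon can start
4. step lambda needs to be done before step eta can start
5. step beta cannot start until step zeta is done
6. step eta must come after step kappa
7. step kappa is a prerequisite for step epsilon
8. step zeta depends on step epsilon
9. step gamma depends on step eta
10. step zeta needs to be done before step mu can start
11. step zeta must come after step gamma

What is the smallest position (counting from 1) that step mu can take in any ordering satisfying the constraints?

8

Every step that must precede step mu has to come before it. Tracing all chains that end at step mu, those steps are: step kappa, step lambda, step gamma, step eta, step zeta, step epsilon, step delta — 7 in total.
With 7 mandatory predecessors, the earliest step mu can sit is position 7+1 = 8, and placing just those 7 first achieves it.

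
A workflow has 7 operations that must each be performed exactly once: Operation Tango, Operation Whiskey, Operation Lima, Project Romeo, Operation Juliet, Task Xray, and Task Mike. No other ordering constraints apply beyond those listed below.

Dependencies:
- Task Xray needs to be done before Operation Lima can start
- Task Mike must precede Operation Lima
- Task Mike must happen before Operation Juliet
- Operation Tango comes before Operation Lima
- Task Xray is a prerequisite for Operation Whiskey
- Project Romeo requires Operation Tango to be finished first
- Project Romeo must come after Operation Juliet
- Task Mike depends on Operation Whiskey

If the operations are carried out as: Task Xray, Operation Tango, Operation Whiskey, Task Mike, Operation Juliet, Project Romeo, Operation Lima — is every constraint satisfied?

Every stated constraint is respected: Task Xray sits at position 1, ahead of Operation Lima at position 7, and each of the other listed pairs likewise has the predecessor earlier in the sequence.

Yes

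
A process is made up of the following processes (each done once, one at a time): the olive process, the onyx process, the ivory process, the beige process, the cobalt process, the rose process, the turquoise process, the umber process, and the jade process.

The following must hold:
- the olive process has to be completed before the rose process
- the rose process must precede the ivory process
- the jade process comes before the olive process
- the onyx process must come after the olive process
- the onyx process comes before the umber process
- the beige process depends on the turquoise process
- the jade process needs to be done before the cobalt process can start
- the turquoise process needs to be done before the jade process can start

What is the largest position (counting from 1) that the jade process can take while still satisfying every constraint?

3

The processes that are forced after the jade process, directly or by a chain of constraints, are the olive process, the onyx process, the ivory process, the cobalt process, the rose process, the umber process. That's 6 processes.
So at least 6 processes follow the jade process, putting the jade process no later than position 3. That position is achievable by scheduling everything else first.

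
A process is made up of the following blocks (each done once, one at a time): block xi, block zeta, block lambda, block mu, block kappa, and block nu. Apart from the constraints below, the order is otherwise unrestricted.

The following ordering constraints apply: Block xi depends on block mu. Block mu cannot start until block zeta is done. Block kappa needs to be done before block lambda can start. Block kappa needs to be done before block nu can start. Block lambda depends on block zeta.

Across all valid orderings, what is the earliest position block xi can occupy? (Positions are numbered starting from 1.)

3

Working backwards through the constraints from block xi, its full set of required predecessors is block zeta, block mu — 2 of them.
So at minimum 2 blocks come before block xi, putting block xi no earlier than position 3. That position is achievable by scheduling exactly those predecessors first.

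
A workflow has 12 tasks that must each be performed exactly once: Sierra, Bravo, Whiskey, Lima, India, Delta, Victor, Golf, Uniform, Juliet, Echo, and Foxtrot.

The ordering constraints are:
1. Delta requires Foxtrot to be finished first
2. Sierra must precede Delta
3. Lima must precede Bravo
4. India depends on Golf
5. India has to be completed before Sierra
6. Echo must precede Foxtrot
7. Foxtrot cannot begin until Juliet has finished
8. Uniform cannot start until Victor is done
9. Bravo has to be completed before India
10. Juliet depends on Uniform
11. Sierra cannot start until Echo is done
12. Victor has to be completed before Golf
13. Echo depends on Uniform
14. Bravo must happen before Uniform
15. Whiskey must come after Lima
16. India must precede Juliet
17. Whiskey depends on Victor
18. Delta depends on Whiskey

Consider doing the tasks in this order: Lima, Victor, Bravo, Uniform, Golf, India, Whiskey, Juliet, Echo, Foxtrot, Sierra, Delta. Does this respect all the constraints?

Yes

Every stated constraint is respected: Lima sits at position 1, ahead of Whiskey at position 7, and each of the other listed pairs likewise has the predecessor earlier in the sequence.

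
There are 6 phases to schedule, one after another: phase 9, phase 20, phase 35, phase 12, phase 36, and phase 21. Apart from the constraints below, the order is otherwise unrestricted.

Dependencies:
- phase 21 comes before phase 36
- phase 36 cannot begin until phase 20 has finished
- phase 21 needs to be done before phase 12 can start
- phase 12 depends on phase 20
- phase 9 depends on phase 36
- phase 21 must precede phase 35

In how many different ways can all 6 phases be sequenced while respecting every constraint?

The phases with no prerequisites are phase 20, phase 21; any of them can be placed first.
Systematically extending each partial ordering one phase at a time and counting, there are 27 complete orderings.

27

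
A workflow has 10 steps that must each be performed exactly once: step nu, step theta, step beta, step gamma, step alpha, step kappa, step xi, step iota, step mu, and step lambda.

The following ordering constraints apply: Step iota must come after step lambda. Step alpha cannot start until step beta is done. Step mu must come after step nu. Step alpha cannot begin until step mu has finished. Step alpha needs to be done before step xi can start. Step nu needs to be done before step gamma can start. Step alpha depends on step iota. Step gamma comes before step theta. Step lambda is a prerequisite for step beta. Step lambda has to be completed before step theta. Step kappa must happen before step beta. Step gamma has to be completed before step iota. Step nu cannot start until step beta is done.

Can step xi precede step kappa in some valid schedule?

No

The constraints give a chain step kappa → step beta → step alpha → step xi, which forces step kappa before step xi.
Hence step xi can never be scheduled before step kappa.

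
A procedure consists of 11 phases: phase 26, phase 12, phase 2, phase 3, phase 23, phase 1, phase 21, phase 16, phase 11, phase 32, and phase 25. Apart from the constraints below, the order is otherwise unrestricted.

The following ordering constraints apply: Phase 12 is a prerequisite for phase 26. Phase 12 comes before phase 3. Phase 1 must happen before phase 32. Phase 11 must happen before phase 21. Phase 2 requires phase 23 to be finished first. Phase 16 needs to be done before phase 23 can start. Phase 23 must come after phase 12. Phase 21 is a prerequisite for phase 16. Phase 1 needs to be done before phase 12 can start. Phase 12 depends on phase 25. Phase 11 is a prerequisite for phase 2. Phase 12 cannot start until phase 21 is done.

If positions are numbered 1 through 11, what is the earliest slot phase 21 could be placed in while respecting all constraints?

The only phase forced before phase 21 (directly or transitively) is phase 11.
So at minimum 1 phase comes before phase 21, putting phase 21 no earlier than position 2. That position is achievable by scheduling exactly that predecessor first.

2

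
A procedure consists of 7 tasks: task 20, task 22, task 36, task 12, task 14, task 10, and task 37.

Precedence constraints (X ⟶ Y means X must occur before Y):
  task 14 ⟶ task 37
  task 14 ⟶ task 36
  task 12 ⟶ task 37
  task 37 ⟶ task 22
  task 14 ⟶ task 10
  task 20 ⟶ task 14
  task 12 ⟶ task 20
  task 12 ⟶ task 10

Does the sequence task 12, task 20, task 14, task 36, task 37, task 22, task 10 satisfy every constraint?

Every stated constraint is respected: task 12 sits at position 1, ahead of task 10 at position 7, and each of the other listed pairs likewise has the predecessor earlier in the sequence.

Yes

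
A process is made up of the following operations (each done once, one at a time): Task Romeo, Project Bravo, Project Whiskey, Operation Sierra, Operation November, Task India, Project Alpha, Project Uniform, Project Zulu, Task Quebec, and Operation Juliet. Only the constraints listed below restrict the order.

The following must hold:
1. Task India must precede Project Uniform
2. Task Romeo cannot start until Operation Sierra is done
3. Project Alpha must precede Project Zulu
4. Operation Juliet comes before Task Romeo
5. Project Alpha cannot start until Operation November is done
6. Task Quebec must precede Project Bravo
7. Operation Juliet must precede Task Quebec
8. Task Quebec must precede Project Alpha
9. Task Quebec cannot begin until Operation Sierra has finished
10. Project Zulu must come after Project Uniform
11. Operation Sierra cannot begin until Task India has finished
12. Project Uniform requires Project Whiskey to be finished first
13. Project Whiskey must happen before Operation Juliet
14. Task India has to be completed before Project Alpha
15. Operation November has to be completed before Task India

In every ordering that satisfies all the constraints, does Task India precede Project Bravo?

There is a constraint chain Task India → Operation Sierra → Task Quebec → Project Bravo.
Hence Task India necessarily comes before Project Bravo.

Yes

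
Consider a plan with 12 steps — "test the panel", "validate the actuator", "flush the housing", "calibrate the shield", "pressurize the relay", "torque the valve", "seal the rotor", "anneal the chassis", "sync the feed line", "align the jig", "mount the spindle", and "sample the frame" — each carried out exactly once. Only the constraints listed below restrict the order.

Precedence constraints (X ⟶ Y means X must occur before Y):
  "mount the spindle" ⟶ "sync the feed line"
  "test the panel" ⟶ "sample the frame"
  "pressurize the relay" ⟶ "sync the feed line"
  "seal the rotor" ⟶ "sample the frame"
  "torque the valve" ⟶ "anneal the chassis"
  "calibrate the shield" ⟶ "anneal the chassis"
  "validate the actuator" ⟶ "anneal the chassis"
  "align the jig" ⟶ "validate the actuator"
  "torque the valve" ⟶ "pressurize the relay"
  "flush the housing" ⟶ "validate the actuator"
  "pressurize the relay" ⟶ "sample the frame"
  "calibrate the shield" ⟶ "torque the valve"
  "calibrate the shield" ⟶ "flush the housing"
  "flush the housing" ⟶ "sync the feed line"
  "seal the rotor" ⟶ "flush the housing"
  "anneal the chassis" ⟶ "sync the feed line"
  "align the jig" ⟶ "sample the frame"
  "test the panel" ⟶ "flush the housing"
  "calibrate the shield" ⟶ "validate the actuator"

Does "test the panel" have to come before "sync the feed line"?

Yes

There is a constraint chain "test the panel" → "flush the housing" → "sync the feed line".
Hence "test the panel" necessarily comes before "sync the feed line".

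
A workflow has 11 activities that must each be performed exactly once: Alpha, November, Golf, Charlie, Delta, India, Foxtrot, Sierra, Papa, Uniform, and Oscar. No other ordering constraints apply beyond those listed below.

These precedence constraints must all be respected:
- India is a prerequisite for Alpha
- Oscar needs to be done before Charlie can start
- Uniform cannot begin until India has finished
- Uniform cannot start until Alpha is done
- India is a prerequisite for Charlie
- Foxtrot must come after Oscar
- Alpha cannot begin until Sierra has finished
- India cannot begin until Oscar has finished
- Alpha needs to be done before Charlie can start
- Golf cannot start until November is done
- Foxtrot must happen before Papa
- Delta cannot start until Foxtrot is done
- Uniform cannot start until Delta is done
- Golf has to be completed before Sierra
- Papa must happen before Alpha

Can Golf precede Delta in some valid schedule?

Nothing in the constraints forces Delta before Golf — there is no chain from Delta to Golf.
So a valid ordering placing Golf earlier than Delta exists.

Yes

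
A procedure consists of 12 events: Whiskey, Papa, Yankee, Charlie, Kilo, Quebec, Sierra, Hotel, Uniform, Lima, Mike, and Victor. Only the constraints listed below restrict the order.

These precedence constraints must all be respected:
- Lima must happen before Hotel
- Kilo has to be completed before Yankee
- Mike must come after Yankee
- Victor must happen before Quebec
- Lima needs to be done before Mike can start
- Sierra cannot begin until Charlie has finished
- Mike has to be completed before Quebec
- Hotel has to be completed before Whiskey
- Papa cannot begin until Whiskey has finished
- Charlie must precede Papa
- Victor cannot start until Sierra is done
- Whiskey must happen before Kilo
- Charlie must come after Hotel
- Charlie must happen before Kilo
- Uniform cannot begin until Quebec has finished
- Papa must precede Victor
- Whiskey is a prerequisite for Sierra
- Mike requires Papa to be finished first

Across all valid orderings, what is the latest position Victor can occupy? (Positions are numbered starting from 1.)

Every event that must follow Victor has to come after it. Tracing all chains starting from Victor, those events are: Quebec, Uniform — 2 in total.
So at least 2 events follow Victor, putting Victor no later than position 10. That position is achievable by scheduling everything else first.

10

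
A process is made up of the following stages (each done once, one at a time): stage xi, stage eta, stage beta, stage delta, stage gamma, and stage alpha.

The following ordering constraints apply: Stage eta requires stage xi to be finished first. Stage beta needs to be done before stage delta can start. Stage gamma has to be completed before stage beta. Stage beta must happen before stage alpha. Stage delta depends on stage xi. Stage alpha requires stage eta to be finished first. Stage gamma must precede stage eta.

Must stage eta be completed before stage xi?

There is a chain stage xi → stage eta, which puts stage xi before stage eta.
So stage eta never precedes stage xi.

No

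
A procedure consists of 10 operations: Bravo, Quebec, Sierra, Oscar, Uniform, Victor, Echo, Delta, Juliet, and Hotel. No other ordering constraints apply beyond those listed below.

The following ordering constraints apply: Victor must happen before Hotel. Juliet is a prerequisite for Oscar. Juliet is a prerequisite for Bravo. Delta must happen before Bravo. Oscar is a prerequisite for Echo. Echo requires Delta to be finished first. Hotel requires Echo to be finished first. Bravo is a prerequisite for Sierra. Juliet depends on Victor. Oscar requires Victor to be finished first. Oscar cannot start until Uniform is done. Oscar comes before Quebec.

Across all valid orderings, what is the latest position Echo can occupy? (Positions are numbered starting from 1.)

The only operation forced after Echo (directly or by a chain) is Hotel.
With 1 mandatory successor out of 10 operations total, the latest slot for Echo is 10−1 = 9, and it's reachable by doing all non-successors before Echo.

9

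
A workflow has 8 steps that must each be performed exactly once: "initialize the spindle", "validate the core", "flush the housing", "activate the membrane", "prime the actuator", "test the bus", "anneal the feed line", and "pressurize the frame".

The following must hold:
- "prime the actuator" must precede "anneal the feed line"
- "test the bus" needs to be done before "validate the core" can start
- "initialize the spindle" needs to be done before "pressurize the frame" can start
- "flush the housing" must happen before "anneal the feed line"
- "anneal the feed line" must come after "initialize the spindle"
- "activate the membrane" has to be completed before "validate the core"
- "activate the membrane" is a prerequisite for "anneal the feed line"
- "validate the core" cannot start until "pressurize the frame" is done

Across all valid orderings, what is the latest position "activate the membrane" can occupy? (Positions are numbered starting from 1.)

6

Following every chain forward from "activate the membrane", the steps that must come later are "validate the core", "anneal the feed line" — 2 of them.
So at least 2 steps follow "activate the membrane", putting "activate the membrane" no later than position 6. That position is achievable by scheduling everything else first.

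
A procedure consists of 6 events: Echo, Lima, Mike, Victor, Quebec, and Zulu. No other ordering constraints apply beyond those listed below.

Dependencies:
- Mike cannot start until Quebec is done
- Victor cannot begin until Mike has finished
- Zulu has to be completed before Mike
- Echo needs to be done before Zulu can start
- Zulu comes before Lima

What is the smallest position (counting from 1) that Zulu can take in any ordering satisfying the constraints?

Working backwards through the constraints from Zulu, its only required predecessor is Echo.
So at minimum 1 event comes before Zulu, putting Zulu no earlier than position 2. That position is achievable by scheduling exactly that predecessor first.

2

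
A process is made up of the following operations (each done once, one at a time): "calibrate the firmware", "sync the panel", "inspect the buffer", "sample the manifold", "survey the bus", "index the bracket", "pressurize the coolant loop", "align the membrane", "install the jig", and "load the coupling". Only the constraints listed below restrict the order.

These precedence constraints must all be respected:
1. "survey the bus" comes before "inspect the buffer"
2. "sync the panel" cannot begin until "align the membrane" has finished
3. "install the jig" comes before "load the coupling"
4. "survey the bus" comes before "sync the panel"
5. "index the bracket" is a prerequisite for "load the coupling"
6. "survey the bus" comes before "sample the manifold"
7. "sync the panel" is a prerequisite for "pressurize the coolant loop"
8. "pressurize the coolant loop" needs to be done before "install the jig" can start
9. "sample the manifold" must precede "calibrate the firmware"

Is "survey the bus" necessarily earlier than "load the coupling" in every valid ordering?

Yes

Tracing the constraints gives a chain: "survey the bus" → "sync the panel" → "pressurize the coolant loop" → "install the jig" → "load the coupling".
So "survey the bus" must precede "load the coupling" in any valid ordering.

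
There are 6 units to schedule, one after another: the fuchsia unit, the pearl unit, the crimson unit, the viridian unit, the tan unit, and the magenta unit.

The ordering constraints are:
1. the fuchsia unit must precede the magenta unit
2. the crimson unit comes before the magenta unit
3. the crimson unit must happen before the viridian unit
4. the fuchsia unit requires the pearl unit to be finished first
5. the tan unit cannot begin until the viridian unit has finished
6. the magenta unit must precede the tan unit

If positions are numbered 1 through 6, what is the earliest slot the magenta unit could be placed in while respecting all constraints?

Every unit that must precede the magenta unit has to come before it. Tracing all chains that end at the magenta unit, those units are: the fuchsia unit, the pearl unit, the crimson unit — 3 in total.
With 3 mandatory predecessors, the earliest the magenta unit can sit is position 3+1 = 4, and placing just those 3 first achieves it.

4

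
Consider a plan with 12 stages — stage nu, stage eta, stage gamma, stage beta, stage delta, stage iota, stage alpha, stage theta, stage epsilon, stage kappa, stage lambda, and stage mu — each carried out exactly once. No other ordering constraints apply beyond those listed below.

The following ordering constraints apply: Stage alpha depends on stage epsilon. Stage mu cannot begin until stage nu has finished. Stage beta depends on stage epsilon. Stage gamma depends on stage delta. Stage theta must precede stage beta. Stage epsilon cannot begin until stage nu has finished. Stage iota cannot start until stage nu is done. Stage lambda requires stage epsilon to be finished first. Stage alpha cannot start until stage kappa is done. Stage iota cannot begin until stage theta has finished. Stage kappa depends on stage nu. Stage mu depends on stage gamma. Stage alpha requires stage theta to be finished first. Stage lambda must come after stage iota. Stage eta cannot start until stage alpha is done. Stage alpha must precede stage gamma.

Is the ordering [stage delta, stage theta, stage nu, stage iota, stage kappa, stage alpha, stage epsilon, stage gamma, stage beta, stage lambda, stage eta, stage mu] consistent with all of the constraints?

The sequence places stage alpha ahead of stage epsilon.
That contradicts the constraint that stage epsilon must precede stage alpha.

No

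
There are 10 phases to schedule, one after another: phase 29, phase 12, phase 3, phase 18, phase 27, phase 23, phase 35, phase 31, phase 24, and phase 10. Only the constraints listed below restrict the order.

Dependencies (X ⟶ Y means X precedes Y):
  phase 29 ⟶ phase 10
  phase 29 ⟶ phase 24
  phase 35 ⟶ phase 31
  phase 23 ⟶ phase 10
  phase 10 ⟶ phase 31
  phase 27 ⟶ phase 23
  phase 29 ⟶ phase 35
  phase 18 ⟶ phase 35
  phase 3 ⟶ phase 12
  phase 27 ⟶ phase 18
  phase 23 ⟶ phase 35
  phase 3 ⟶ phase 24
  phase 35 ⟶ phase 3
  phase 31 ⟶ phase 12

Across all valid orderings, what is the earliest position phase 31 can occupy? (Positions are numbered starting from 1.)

The phases that are forced before phase 31, directly or transitively, are phase 29, phase 18, phase 27, phase 23, phase 35, phase 10. That's 6 phases.
So at minimum 6 phases come before phase 31, putting phase 31 no earlier than position 7. That position is achievable by scheduling exactly those predecessors first.

7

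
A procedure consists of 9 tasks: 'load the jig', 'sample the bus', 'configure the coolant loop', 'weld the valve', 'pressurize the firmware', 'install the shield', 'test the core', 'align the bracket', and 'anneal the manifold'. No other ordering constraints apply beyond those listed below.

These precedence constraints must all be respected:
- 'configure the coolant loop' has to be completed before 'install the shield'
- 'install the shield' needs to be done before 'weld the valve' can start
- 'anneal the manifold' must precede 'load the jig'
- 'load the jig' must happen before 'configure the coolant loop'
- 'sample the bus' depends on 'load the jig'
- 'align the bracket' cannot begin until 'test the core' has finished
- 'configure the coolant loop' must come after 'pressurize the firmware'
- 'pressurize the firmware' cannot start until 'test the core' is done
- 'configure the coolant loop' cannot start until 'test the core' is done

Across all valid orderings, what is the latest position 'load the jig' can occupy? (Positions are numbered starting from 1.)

5

Every task that must follow 'load the jig' has to come after it. Tracing all chains starting from 'load the jig', those tasks are: 'sample the bus', 'configure the coolant loop', 'weld the valve', 'install the shield' — 4 in total.
With 4 mandatory successors out of 9 tasks total, the latest slot for 'load the jig' is 9−4 = 5, and it's reachable by doing all non-successors before 'load the jig'.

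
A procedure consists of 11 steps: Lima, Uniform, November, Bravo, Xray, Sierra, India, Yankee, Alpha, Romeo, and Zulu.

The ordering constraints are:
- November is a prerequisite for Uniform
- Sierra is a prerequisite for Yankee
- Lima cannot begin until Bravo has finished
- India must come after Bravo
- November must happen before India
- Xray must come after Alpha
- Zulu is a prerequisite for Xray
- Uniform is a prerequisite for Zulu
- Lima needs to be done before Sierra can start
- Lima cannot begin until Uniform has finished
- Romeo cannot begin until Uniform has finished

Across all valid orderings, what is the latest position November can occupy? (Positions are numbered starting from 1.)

3

Following every chain forward from November, the steps that must come later are Lima, Uniform, Xray, Sierra, India, Yankee, Romeo, Zulu — 8 of them.
So at least 8 steps follow November, putting November no later than position 3. That position is achievable by scheduling everything else first.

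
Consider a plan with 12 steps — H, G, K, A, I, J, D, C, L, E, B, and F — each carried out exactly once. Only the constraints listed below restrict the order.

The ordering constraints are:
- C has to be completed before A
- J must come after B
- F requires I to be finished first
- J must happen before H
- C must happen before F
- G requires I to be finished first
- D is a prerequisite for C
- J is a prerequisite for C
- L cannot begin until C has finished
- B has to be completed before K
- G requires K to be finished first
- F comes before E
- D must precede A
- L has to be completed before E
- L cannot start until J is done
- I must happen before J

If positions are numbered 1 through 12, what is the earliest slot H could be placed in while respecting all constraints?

4

The steps that are forced before H, directly or transitively, are I, J, B. That's 3 steps.
With 3 mandatory predecessors, the earliest H can sit is position 3+1 = 4, and placing just those 3 first achieves it.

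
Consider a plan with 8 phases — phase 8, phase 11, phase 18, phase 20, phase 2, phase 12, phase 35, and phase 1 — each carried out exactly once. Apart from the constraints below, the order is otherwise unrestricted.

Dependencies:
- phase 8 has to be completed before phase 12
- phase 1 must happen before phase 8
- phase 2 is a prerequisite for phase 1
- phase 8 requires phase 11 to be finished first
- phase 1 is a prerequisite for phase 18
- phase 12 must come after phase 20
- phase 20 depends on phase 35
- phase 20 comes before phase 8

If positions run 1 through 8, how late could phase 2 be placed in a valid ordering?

Every phase that must follow phase 2 has to come after it. Tracing all chains starting from phase 2, those phases are: phase 8, phase 18, phase 12, phase 1 — 4 in total.
So at least 4 phases follow phase 2, putting phase 2 no later than position 4. That position is achievable by scheduling everything else first.

4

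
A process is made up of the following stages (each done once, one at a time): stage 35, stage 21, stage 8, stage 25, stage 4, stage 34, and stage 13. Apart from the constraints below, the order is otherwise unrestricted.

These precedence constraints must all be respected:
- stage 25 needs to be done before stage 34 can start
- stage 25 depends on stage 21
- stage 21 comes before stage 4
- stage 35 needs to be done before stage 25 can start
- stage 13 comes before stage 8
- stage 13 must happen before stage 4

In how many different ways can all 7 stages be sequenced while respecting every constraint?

117

The stages with no prerequisites are stage 35, stage 21, stage 13; any of them can be placed first.
Systematically extending each partial ordering one stage at a time and counting, there are 117 complete orderings.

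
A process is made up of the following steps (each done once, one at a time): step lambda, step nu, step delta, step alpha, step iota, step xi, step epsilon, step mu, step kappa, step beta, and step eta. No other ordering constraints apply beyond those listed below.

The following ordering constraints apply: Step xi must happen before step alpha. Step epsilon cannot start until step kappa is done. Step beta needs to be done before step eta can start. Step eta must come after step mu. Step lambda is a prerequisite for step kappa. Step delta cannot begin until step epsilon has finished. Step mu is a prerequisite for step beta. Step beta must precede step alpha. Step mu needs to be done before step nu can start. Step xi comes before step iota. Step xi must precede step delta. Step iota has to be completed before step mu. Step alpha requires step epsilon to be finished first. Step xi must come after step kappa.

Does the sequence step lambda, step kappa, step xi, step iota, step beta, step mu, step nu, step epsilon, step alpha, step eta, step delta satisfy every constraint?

In the proposed order, step beta appears before step mu.
Since step mu is required before step beta, the ordering is invalid.

No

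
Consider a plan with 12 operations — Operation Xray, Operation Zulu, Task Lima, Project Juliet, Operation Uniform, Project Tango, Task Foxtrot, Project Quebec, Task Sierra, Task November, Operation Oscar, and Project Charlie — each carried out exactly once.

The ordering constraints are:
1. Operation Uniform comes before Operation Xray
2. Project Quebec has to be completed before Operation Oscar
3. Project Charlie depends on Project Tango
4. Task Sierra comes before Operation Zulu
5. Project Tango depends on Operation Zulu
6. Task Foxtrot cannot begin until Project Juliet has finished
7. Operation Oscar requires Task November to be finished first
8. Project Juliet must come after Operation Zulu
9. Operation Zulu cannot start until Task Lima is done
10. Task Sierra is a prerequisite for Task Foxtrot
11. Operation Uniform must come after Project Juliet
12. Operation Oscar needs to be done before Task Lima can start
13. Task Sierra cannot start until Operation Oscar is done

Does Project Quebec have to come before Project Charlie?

Following the dependencies: Project Quebec → Operation Oscar → Task Sierra → Operation Zulu → Project Tango → Project Charlie.
So Project Quebec must precede Project Charlie in any valid ordering.

Yes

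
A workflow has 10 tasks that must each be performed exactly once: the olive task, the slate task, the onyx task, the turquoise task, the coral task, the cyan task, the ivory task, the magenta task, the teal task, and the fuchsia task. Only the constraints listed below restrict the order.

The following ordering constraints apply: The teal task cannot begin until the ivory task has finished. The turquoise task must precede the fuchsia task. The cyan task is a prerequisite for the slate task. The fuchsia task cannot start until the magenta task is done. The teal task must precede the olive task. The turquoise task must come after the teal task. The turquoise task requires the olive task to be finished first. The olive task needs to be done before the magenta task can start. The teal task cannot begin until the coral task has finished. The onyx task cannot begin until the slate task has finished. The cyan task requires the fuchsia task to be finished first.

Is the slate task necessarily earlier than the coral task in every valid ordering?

In fact the dependencies run the other way: the coral task → the teal task → the turquoise task → the fuchsia task → the cyan task → the slate task.
So the slate task does not have to come before the coral task — it cannot.

No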